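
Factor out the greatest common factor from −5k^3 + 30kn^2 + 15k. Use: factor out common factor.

−5k^3 + 30kn^2 + 15k
= 5(−k^3 + 6kn^2 + 3k)    [factor out 5]
= 5k(−k^2 + 6n^2 + 3)    [factor out k]

5k(−k^2 + 6n^2 + 3)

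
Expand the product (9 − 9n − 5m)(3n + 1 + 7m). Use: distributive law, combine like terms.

18n + 9 + 58m − 27n^2 − 78mn − 35m^2

(9 − 9n − 5m)(3n + 1 + 7m)
= 27n + 9 + 63m − 27n^2 − 9n − 63mn − 15mn − 5m − 35m^2    [distributive law]
= 18n + 9 + 58m − 27n^2 − 78mn − 35m^2    [combine like terms]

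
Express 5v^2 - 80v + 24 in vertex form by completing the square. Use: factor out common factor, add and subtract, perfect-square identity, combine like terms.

5(v - 8)^2 - 296

5v^2 - 80v + 24
= 5(v^2 - 16v) + 24    [factor out 5 from the v-terms]
= 5(v^2 - 16v + 64 - 64) + 24    [add and subtract 64 inside the bracket]
= 5(v - 8)^2 - 320 + 24    [perfect-square identity]
= 5(v - 8)^2 - 296    [combine constants]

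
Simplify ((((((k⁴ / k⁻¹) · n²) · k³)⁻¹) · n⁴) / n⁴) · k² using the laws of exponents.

((((((k⁴ / k⁻¹) · n²) · k³)⁻¹) · n⁴) / n⁴) · k²
= ((((((k⁴ / k⁻¹) · n²)⁻¹) · ((k³)⁻¹)) · n⁴) / n⁴) · k²    [power of a product]
= ((((((k⁴ / k⁻¹)⁻¹) · ((n²)⁻¹)) · ((k³)⁻¹)) · n⁴) / n⁴) · k²    [power of a product]
= (((((((k⁴)⁻¹) / ((k⁻¹)⁻¹)) · ((n²)⁻¹)) · ((k³)⁻¹)) · n⁴) / n⁴) · k²    [power of a quotient]
= (((((k⁻⁴ / ((k⁻¹)⁻¹)) · ((n²)⁻¹)) · ((k³)⁻¹)) · n⁴) / n⁴) · k²    [power of a power]
= (((((k⁻⁴ / k) · ((n²)⁻¹)) · ((k³)⁻¹)) · n⁴) / n⁴) · k²    [power of a power]
= ((((k⁻⁵ · ((n²)⁻¹)) · ((k³)⁻¹)) · n⁴) / n⁴) · k²    [quotient of powers]
= ((((k⁻⁵ · n⁻²) · ((k³)⁻¹)) · n⁴) / n⁴) · k²    [power of a power]
= ((((k⁻⁵ · n⁻²) · k⁻³) · n⁴) / n⁴) · k²    [power of a power]
= k⁻⁶n⁻²    [quotient of powers; product of powers]

k⁻⁶n⁻²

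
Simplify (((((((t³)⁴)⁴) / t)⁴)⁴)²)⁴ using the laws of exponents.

t⁶⁰¹⁶

(((((((t³)⁴)⁴) / t)⁴)⁴)²)⁴
= ((((((t³)⁴)⁴) / t)⁴)⁴)⁸    [power of a power]
= (((((t³)⁴)⁴) / t)⁴)³²    [power of a power]
= ((((t³)⁴)⁴) / t)¹²⁸    [power of a power]
= ((((t³)⁴)⁴)¹²⁸) / (t¹²⁸)    [power of a quotient]
= (((t³)⁴)⁵¹²) / (t¹²⁸)    [power of a power]
= ((t³)²⁰⁴⁸) / (t¹²⁸)    [power of a power]
= t⁶¹⁴⁴ / (t¹²⁸)    [power of a power]
= t⁶⁰¹⁶    [quotient of powers]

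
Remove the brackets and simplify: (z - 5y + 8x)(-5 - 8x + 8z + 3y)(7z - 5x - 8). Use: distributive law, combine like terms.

(z - 5y + 8x)(-5 - 8x + 8z + 3y)(7z - 5x - 8)
= (-5z - 8xz + 8z^2 + 3yz + 25y + 40xy - 40yz - 15y^2 - 40x - 64x^2 + 64xz + 24xy)(7z - 5x - 8)    [distributive law]
= (-5z + 56xz + 8z^2 - 37yz + 25y + 64xy - 15y^2 - 40x - 64x^2)(7z - 5x - 8)    [combine like terms]
= -35z^2 + 25xz + 40z + 392xz^2 - 280x^2z - 448xz + 56z^3 - 40xz^2 - 64z^2 - 259yz^2 + 185xyz + 296yz + 175yz - 125xy - 200y + 448xyz - 320x^2y - 512xy - 105y^2z + 75xy^2 + 120y^2 - 280xz + 200x^2 + 320x - 448x^2z + 320x^3 + 512x^2    [distributive law]
= -99z^2 - 703xz + 40z + 352xz^2 - 728x^2z + 56z^3 - 259yz^2 + 633xyz + 471yz - 637xy - 200y - 320x^2y - 105y^2z + 75xy^2 + 120y^2 + 712x^2 + 320x + 320x^3    [combine like terms]

-99z^2 - 703xz + 40z + 352xz^2 - 728x^2z + 56z^3 - 259yz^2 + 633xyz + 471yz - 637xy - 200y - 320x^2y - 105y^2z + 75xy^2 + 120y^2 + 712x^2 + 320x + 320x^3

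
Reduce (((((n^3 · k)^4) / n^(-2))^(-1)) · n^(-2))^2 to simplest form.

k^(-8)·n^(-32)

(((((n^3 · k)^4) / n^(-2))^(-1)) · n^(-2))^2
= (((((n^3 · k)^4) / n^(-2))^(-1))^2) · ((n^(-2))^2)    [power of a product]
= ((((n^3 · k)^4) / n^(-2))^(-2)) · ((n^(-2))^2)    [power of a power]
= ((((n^3 · k)^4)^(-2)) / ((n^(-2))^(-2))) · ((n^(-2))^2)    [power of a quotient]
= (((n^3 · k)^(-8)) / ((n^(-2))^(-2))) · ((n^(-2))^2)    [power of a power]
= ((((n^3)^(-8)) · (k^(-8))) / ((n^(-2))^(-2))) · ((n^(-2))^2)    [power of a product]
= ((n^(-24) · (k^(-8))) / ((n^(-2))^(-2))) · ((n^(-2))^2)    [power of a power]
= ((n^(-24) · k^(-8)) / n^4) · ((n^(-2))^2)    [power of a power]
= ((n^(-24) · k^(-8)) / n^4) · n^(-4)    [power of a power]
= k^(-8)·n^(-32)    [quotient of powers; product of powers]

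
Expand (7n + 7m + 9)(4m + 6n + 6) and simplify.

(7n + 7m + 9)(4m + 6n + 6)
= 28mn + 42n² + 42n + 28m² + 42mn + 42m + 36m + 54n + 54    [distributive law]
= 70mn + 42n² + 96n + 28m² + 78m + 54    [combine like terms]

70mn + 42n² + 96n + 28m² + 78m + 54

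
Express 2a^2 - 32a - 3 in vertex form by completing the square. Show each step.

2a^2 - 32a - 3
= 2(a^2 - 16a) - 3    [factor out 2 from the a-terms]
= 2(a^2 - 16a + 64 - 64) - 3    [add and subtract 64 inside the bracket]
= 2(a - 8)^2 - 128 - 3    [perfect-square identity]
= 2(a - 8)^2 - 131    [combine constants]

2(a - 8)^2 - 131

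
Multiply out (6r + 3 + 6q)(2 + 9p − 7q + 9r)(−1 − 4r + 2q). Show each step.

−63r − 210r^2 + 102qr − 162pr − 216pr^2 − 108pqr + 60qr^2 + 192q^2r − 216r^3 − 6 + 21q − 27p + 24q^2 + 108pq^2 − 84q^3

(6r + 3 + 6q)(2 + 9p − 7q + 9r)(−1 − 4r + 2q)
= (12r + 54pr − 42qr + 54r^2 + 6 + 27p − 21q + 27r + 12q + 54pq − 42q^2 + 54qr)(−1 − 4r + 2q)    [distributive law]
= (39r + 54pr + 12qr + 54r^2 + 6 + 27p − 9q + 54pq − 42q^2)(−1 − 4r + 2q)    [combine like terms]
= −39r − 156r^2 + 78qr − 54pr − 216pr^2 + 108pqr − 12qr − 48qr^2 + 24q^2r − 54r^2 − 216r^3 + 108qr^2 − 6 − 24r + 12q − 27p − 108pr + 54pq + 9q + 36qr − 18q^2 − 54pq − 216pqr + 108pq^2 + 42q^2 + 168q^2r − 84q^3    [distributive law]
= −63r − 210r^2 + 102qr − 162pr − 216pr^2 − 108pqr + 60qr^2 + 192q^2r − 216r^3 − 6 + 21q − 27p + 24q^2 + 108pq^2 − 84q^3    [combine like terms]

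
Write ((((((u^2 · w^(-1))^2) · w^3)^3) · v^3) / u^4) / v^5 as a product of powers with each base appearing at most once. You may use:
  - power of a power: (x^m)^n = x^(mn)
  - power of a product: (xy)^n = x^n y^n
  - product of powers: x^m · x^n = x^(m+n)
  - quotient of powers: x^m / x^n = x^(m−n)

u^8·v^(-2)·w^3

((((((u^2 · w^(-1))^2) · w^3)^3) · v^3) / u^4) / v^5
= ((((((u^2 · w^(-1))^2)^3) · ((w^3)^3)) · v^3) / u^4) / v^5    [power of a product]
= (((((u^2 · w^(-1))^6) · ((w^3)^3)) · v^3) / u^4) / v^5    [power of a power]
= ((((((u^2)^6) · ((w^(-1))^6)) · ((w^3)^3)) · v^3) / u^4) / v^5    [power of a product]
= ((((u^12 · ((w^(-1))^6)) · ((w^3)^3)) · v^3) / u^4) / v^5    [power of a power]
= ((((u^12 · w^(-6)) · ((w^3)^3)) · v^3) / u^4) / v^5    [power of a power]
= ((((u^12 · w^(-6)) · w^9) · v^3) / u^4) / v^5    [power of a power]
= u^8·v^(-2)·w^3    [quotient of powers; product of powers]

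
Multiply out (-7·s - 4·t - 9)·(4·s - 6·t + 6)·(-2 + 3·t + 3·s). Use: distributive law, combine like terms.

(-7·s - 4·t - 9)·(4·s - 6·t + 6)·(-2 + 3·t + 3·s)
= (-28·s² + 42·s·t - 42·s - 16·s·t + 24·t² - 24·t - 36·s + 54·t - 54)·(-2 + 3·t + 3·s)    [distributive law]
= (-28·s² + 26·s·t - 78·s + 24·t² + 30·t - 54)·(-2 + 3·t + 3·s)    [combine like terms]
= 56·s² - 84·s²·t - 84·s³ - 52·s·t + 78·s·t² + 78·s²·t + 156·s - 234·s·t - 234·s² - 48·t² + 72·t³ + 72·s·t² - 60·t + 90·t² + 90·s·t + 108 - 162·t - 162·s    [distributive law]
= -178·s² - 6·s²·t - 84·s³ - 196·s·t + 150·s·t² - 6·s + 42·t² + 72·t³ - 222·t + 108    [combine like terms]

-178·s² - 6·s²·t - 84·s³ - 196·s·t + 150·s·t² - 6·s + 42·t² + 72·t³ - 222·t + 108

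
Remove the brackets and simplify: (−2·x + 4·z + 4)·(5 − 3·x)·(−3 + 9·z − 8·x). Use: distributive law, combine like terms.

(−2·x + 4·z + 4)·(5 − 3·x)·(−3 + 9·z − 8·x)
= (−10·x + 6·x² + 20·z − 12·x·z + 20 − 12·x)·(−3 + 9·z − 8·x)    [distributive law]
= (−22·x + 6·x² + 20·z − 12·x·z + 20)·(−3 + 9·z − 8·x)    [combine like terms]
= 66·x − 198·x·z + 176·x² − 18·x² + 54·x²·z − 48·x³ − 60·z + 180·z² − 160·x·z + 36·x·z − 108·x·z² + 96·x²·z − 60 + 180·z − 160·x    [distributive law]
= −94·x − 322·x·z + 158·x² + 150·x²·z − 48·x³ + 120·z + 180·z² − 108·x·z² − 60    [combine like terms]

−94·x − 322·x·z + 158·x² + 150·x²·z − 48·x³ + 120·z + 180·z² − 108·x·z² − 60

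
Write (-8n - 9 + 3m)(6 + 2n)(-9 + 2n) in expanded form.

(-8n - 9 + 3m)(6 + 2n)(-9 + 2n)
= (-48n - 16n^2 - 54 - 18n + 18m + 6mn)(-9 + 2n)    [distributive law]
= (-66n - 16n^2 - 54 + 18m + 6mn)(-9 + 2n)    [combine like terms]
= 594n - 132n^2 + 144n^2 - 32n^3 + 486 - 108n - 162m + 36mn - 54mn + 12mn^2    [distributive law]
= 486n + 12n^2 - 32n^3 + 486 - 162m - 18mn + 12mn^2    [combine like terms]

486n + 12n^2 - 32n^3 + 486 - 162m - 18mn + 12mn^2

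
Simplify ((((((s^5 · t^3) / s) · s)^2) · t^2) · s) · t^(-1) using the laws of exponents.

((((((s^5 · t^3) / s) · s)^2) · t^2) · s) · t^(-1)
= ((((((s^5 · t^3) / s)^2) · (s^2)) · t^2) · s) · t^(-1)    [power of a product]
= ((((((s^5 · t^3)^2) / (s^2)) · (s^2)) · t^2) · s) · t^(-1)    [power of a quotient]
= (((((((s^5)^2) · ((t^3)^2)) / (s^2)) · (s^2)) · t^2) · s) · t^(-1)    [power of a product]
= (((((s^10 · ((t^3)^2)) / (s^2)) · (s^2)) · t^2) · s) · t^(-1)    [power of a power]
= (((((s^10 · t^6) / (s^2)) · (s^2)) · t^2) · s) · t^(-1)    [power of a power]
= s^11·t^7    [quotient of powers; product of powers]

s^11·t^7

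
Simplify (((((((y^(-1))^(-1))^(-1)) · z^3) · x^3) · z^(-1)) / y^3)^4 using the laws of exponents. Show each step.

(((((((y^(-1))^(-1))^(-1)) · z^3) · x^3) · z^(-1)) / y^3)^4
= (((((((y^(-1))^(-1))^(-1)) · z^3) · x^3) · z^(-1))^4) / ((y^3)^4)    [power of a quotient]
= (((((((y^(-1))^(-1))^(-1)) · z^3) · x^3)^4) · ((z^(-1))^4)) / ((y^3)^4)    [power of a product]
= (((((((y^(-1))^(-1))^(-1)) · z^3)^4) · ((x^3)^4)) · ((z^(-1))^4)) / ((y^3)^4)    [power of a product]
= (((((((y^(-1))^(-1))^(-1))^4) · ((z^3)^4)) · ((x^3)^4)) · ((z^(-1))^4)) / ((y^3)^4)    [power of a product]
= ((((((y^(-1))^(-1))^(-4)) · ((z^3)^4)) · ((x^3)^4)) · ((z^(-1))^4)) / ((y^3)^4)    [power of a power]
= (((((y^(-1))^4) · ((z^3)^4)) · ((x^3)^4)) · ((z^(-1))^4)) / ((y^3)^4)    [power of a power]
= (((y^(-4) · ((z^3)^4)) · ((x^3)^4)) · ((z^(-1))^4)) / ((y^3)^4)    [power of a power]
= (((y^(-4) · z^12) · ((x^3)^4)) · ((z^(-1))^4)) / ((y^3)^4)    [power of a power]
= (((y^(-4) · z^12) · x^12) · ((z^(-1))^4)) / ((y^3)^4)    [power of a power]
= (((y^(-4) · z^12) · x^12) · z^(-4)) / ((y^3)^4)    [power of a power]
= (((y^(-4) · z^12) · x^12) · z^(-4)) / y^12    [power of a power]
= x^12y^(-16)z^8    [quotient of powers; product of powers]

x^12y^(-16)z^8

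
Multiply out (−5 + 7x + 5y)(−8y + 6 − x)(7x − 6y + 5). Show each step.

−97xy − 620y^2 + 530y + 25x − 150 + 294x^2 − 385x^2y + 86xy^2 − 49x^3 + 240y^3

(−5 + 7x + 5y)(−8y + 6 − x)(7x − 6y + 5)
= (40y − 30 + 5x − 56xy + 42x − 7x^2 − 40y^2 + 30y − 5xy)(7x − 6y + 5)    [distributive law]
= (70y − 30 + 47x − 61xy − 7x^2 − 40y^2)(7x − 6y + 5)    [combine like terms]
= 490xy − 420y^2 + 350y − 210x + 180y − 150 + 329x^2 − 282xy + 235x − 427x^2y + 366xy^2 − 305xy − 49x^3 + 42x^2y − 35x^2 − 280xy^2 + 240y^3 − 200y^2    [distributive law]
= −97xy − 620y^2 + 530y + 25x − 150 + 294x^2 − 385x^2y + 86xy^2 − 49x^3 + 240y^3    [combine like terms]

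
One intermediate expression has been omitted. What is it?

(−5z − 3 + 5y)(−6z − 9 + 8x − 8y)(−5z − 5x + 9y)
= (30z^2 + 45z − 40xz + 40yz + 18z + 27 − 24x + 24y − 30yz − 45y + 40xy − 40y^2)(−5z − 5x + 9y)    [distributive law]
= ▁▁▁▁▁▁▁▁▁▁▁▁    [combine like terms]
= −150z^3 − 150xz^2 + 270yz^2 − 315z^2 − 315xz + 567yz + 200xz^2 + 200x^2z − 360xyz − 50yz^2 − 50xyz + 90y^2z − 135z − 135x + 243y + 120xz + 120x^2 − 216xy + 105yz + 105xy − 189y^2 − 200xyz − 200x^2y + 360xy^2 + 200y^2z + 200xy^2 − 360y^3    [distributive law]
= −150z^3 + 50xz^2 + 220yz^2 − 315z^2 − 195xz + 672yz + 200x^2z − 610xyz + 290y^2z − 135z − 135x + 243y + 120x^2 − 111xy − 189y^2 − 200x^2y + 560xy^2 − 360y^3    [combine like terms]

After combine like terms, the bracketed line is:

(30z^2 + 63z − 40xz + 10yz + 27 − 24x − 21y + 40xy − 40y^2)(−5z − 5x + 9y)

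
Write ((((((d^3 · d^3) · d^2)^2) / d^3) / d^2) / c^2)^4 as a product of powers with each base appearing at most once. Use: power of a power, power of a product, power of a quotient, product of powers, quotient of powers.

c^(-8)d^44

((((((d^3 · d^3) · d^2)^2) / d^3) / d^2) / c^2)^4
= ((((((d^3 · d^3) · d^2)^2) / d^3) / d^2)^4) / ((c^2)^4)    [power of a quotient]
= ((((((d^3 · d^3) · d^2)^2) / d^3)^4) / ((d^2)^4)) / ((c^2)^4)    [power of a quotient]
= ((((((d^3 · d^3) · d^2)^2)^4) / ((d^3)^4)) / ((d^2)^4)) / ((c^2)^4)    [power of a quotient]
= (((((d^3 · d^3) · d^2)^8) / ((d^3)^4)) / ((d^2)^4)) / ((c^2)^4)    [power of a power]
= (((((d^3 · d^3)^8) · ((d^2)^8)) / ((d^3)^4)) / ((d^2)^4)) / ((c^2)^4)    [power of a product]
= ((((((d^3)^8) · ((d^3)^8)) · ((d^2)^8)) / ((d^3)^4)) / ((d^2)^4)) / ((c^2)^4)    [power of a product]
= ((((d^24 · ((d^3)^8)) · ((d^2)^8)) / ((d^3)^4)) / ((d^2)^4)) / ((c^2)^4)    [power of a power]
= ((((d^24 · d^24) · ((d^2)^8)) / ((d^3)^4)) / ((d^2)^4)) / ((c^2)^4)    [power of a power]
= (((d^48 · ((d^2)^8)) / ((d^3)^4)) / ((d^2)^4)) / ((c^2)^4)    [product of powers]
= (((d^48 · d^16) / ((d^3)^4)) / ((d^2)^4)) / ((c^2)^4)    [power of a power]
= ((d^64 / ((d^3)^4)) / ((d^2)^4)) / ((c^2)^4)    [product of powers]
= ((d^64 / d^12) / ((d^2)^4)) / ((c^2)^4)    [power of a power]
= (d^52 / ((d^2)^4)) / ((c^2)^4)    [quotient of powers]
= (d^52 / d^8) / ((c^2)^4)    [power of a power]
= d^44 / ((c^2)^4)    [quotient of powers]
= d^44 / c^8    [power of a power]
= c^(-8)d^44    [quotient of powers]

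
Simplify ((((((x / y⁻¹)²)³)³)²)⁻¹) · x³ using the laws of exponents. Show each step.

x⁻³³y⁻³⁶

((((((x / y⁻¹)²)³)³)²)⁻¹) · x³
= (((((x / y⁻¹)²)³)³)⁻²) · x³    [power of a power]
= ((((x / y⁻¹)²)³)⁻⁶) · x³    [power of a power]
= (((x / y⁻¹)²)⁻¹⁸) · x³    [power of a power]
= ((x / y⁻¹)⁻³⁶) · x³    [power of a power]
= ((x⁻³⁶) / ((y⁻¹)⁻³⁶)) · x³    [power of a quotient]
= (x⁻³⁶ / y³⁶) · x³    [power of a power]
= x⁻³³y⁻³⁶    [quotient of powers; product of powers]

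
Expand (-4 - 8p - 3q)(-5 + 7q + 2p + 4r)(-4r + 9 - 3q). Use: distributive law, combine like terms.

(-4 - 8p - 3q)(-5 + 7q + 2p + 4r)(-4r + 9 - 3q)
= (20 - 28q - 8p - 16r + 40p - 56pq - 16p^2 - 32pr + 15q - 21q^2 - 6pq - 12qr)(-4r + 9 - 3q)    [distributive law]
= (20 - 13q + 32p - 16r - 62pq - 16p^2 - 32pr - 21q^2 - 12qr)(-4r + 9 - 3q)    [combine like terms]
= -80r + 180 - 60q + 52qr - 117q + 39q^2 - 128pr + 288p - 96pq + 64r^2 - 144r + 48qr + 248pqr - 558pq + 186pq^2 + 64p^2r - 144p^2 + 48p^2q + 128pr^2 - 288pr + 96pqr + 84q^2r - 189q^2 + 63q^3 + 48qr^2 - 108qr + 36q^2r    [distributive law]
= -224r + 180 - 177q - 8qr - 150q^2 - 416pr + 288p - 654pq + 64r^2 + 344pqr + 186pq^2 + 64p^2r - 144p^2 + 48p^2q + 128pr^2 + 120q^2r + 63q^3 + 48qr^2    [combine like terms]

-224r + 180 - 177q - 8qr - 150q^2 - 416pr + 288p - 654pq + 64r^2 + 344pqr + 186pq^2 + 64p^2r - 144p^2 + 48p^2q + 128pr^2 + 120q^2r + 63q^3 + 48qr^2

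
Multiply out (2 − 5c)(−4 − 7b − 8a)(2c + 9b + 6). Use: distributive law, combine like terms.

104c − 156b − 48 + 362bc − 126b^2 + 208ac − 144ab − 96a + 40c^2 + 70bc^2 + 315b^2c + 80ac^2 + 360abc

(2 − 5c)(−4 − 7b − 8a)(2c + 9b + 6)
= (−8 − 14b − 16a + 20c + 35bc + 40ac)(2c + 9b + 6)    [distributive law]
= −16c − 72b − 48 − 28bc − 126b^2 − 84b − 32ac − 144ab − 96a + 40c^2 + 180bc + 120c + 70bc^2 + 315b^2c + 210bc + 80ac^2 + 360abc + 240ac    [distributive law]
= 104c − 156b − 48 + 362bc − 126b^2 + 208ac − 144ab − 96a + 40c^2 + 70bc^2 + 315b^2c + 80ac^2 + 360abc    [combine like terms]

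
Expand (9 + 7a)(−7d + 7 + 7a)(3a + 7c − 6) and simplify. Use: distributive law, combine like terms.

(9 + 7a)(−7d + 7 + 7a)(3a + 7c − 6)
= (−63d + 63 + 63a − 49ad + 49a + 49a^2)(3a + 7c − 6)    [distributive law]
= (−63d + 63 + 112a − 49ad + 49a^2)(3a + 7c − 6)    [combine like terms]
= −189ad − 441cd + 378d + 189a + 441c − 378 + 336a^2 + 784ac − 672a − 147a^2d − 343acd + 294ad + 147a^3 + 343a^2c − 294a^2    [distributive law]
= 105ad − 441cd + 378d − 483a + 441c − 378 + 42a^2 + 784ac − 147a^2d − 343acd + 147a^3 + 343a^2c    [combine like terms]

105ad − 441cd + 378d − 483a + 441c − 378 + 42a^2 + 784ac − 147a^2d − 343acd + 147a^3 + 343a^2c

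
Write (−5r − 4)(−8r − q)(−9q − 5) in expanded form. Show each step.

−360qr² − 200r² − 45q²r − 313qr − 160r − 36q² − 20q

(−5r − 4)(−8r − q)(−9q − 5)
= (40r² + 5qr + 32r + 4q)(−9q − 5)    [distributive law]
= −360qr² − 200r² − 45q²r − 25qr − 288qr − 160r − 36q² − 20q    [distributive law]
= −360qr² − 200r² − 45q²r − 313qr − 160r − 36q² − 20q    [combine like terms]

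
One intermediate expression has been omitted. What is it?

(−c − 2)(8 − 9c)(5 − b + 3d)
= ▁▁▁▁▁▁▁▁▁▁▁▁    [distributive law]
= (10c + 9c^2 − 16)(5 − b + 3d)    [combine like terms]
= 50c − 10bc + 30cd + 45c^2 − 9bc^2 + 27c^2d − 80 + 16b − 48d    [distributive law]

By distributive law:

(−8c + 9c^2 − 16 + 18c)(5 − b + 3d)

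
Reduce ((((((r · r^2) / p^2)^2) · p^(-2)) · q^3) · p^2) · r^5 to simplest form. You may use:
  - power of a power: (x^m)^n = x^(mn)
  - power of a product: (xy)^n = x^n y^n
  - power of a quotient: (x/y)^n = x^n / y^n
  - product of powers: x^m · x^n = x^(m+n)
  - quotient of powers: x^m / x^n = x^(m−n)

p^(-4)q^3r^11

((((((r · r^2) / p^2)^2) · p^(-2)) · q^3) · p^2) · r^5
= ((((((r · r^2)^2) / ((p^2)^2)) · p^(-2)) · q^3) · p^2) · r^5    [power of a quotient]
= ((((((r^2) · ((r^2)^2)) / ((p^2)^2)) · p^(-2)) · q^3) · p^2) · r^5    [power of a product]
= (((((r^2 · r^4) / ((p^2)^2)) · p^(-2)) · q^3) · p^2) · r^5    [power of a power]
= ((((r^6 / ((p^2)^2)) · p^(-2)) · q^3) · p^2) · r^5    [product of powers]
= ((((r^6 / p^4) · p^(-2)) · q^3) · p^2) · r^5    [power of a power]
= p^(-4)q^3r^11    [quotient of powers; product of powers]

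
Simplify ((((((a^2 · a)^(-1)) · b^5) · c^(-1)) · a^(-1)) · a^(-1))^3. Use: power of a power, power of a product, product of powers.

a^(-15)b^15c^(-3)

((((((a^2 · a)^(-1)) · b^5) · c^(-1)) · a^(-1)) · a^(-1))^3
= ((((((a^2 · a)^(-1)) · b^5) · c^(-1)) · a^(-1))^3) · ((a^(-1))^3)    [power of a product]
= ((((((a^2 · a)^(-1)) · b^5) · c^(-1))^3) · ((a^(-1))^3)) · ((a^(-1))^3)    [power of a product]
= ((((((a^2 · a)^(-1)) · b^5)^3) · ((c^(-1))^3)) · ((a^(-1))^3)) · ((a^(-1))^3)    [power of a product]
= ((((((a^2 · a)^(-1))^3) · ((b^5)^3)) · ((c^(-1))^3)) · ((a^(-1))^3)) · ((a^(-1))^3)    [power of a product]
= (((((a^2 · a)^(-3)) · ((b^5)^3)) · ((c^(-1))^3)) · ((a^(-1))^3)) · ((a^(-1))^3)    [power of a power]
= ((((((a^2)^(-3)) · (a^(-3))) · ((b^5)^3)) · ((c^(-1))^3)) · ((a^(-1))^3)) · ((a^(-1))^3)    [power of a product]
= ((((a^(-6) · (a^(-3))) · ((b^5)^3)) · ((c^(-1))^3)) · ((a^(-1))^3)) · ((a^(-1))^3)    [power of a power]
= (((a^(-9) · ((b^5)^3)) · ((c^(-1))^3)) · ((a^(-1))^3)) · ((a^(-1))^3)    [product of powers]
= (((a^(-9) · b^15) · ((c^(-1))^3)) · ((a^(-1))^3)) · ((a^(-1))^3)    [power of a power]
= (((a^(-9) · b^15) · c^(-3)) · ((a^(-1))^3)) · ((a^(-1))^3)    [power of a power]
= (((a^(-9) · b^15) · c^(-3)) · a^(-3)) · ((a^(-1))^3)    [power of a power]
= (((a^(-9) · b^15) · c^(-3)) · a^(-3)) · a^(-3)    [power of a power]
= a^(-15)b^15c^(-3)    [product of powers]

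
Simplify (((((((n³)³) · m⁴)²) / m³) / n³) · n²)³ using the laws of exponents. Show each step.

m¹⁵n⁵¹

(((((((n³)³) · m⁴)²) / m³) / n³) · n²)³
= (((((((n³)³) · m⁴)²) / m³) / n³)³) · ((n²)³)    [power of a product]
= (((((((n³)³) · m⁴)²) / m³)³) / ((n³)³)) · ((n²)³)    [power of a quotient]
= (((((((n³)³) · m⁴)²)³) / ((m³)³)) / ((n³)³)) · ((n²)³)    [power of a quotient]
= ((((((n³)³) · m⁴)⁶) / ((m³)³)) / ((n³)³)) · ((n²)³)    [power of a power]
= ((((((n³)³)⁶) · ((m⁴)⁶)) / ((m³)³)) / ((n³)³)) · ((n²)³)    [power of a product]
= (((((n³)¹⁸) · ((m⁴)⁶)) / ((m³)³)) / ((n³)³)) · ((n²)³)    [power of a power]
= (((n⁵⁴ · ((m⁴)⁶)) / ((m³)³)) / ((n³)³)) · ((n²)³)    [power of a power]
= (((n⁵⁴ · m²⁴) / ((m³)³)) / ((n³)³)) · ((n²)³)    [power of a power]
= (((n⁵⁴ · m²⁴) / m⁹) / ((n³)³)) · ((n²)³)    [power of a power]
= (((n⁵⁴ · m²⁴) / m⁹) / n⁹) · ((n²)³)    [power of a power]
= (((n⁵⁴ · m²⁴) / m⁹) / n⁹) · n⁶    [power of a power]
= m¹⁵n⁵¹    [quotient of powers; product of powers]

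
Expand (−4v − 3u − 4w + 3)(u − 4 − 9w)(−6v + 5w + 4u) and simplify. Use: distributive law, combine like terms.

(−4v − 3u − 4w + 3)(u − 4 − 9w)(−6v + 5w + 4u)
= (−4uv + 16v + 36vw − 3u² + 12u + 27uw − 4uw + 16w + 36w² + 3u − 12 − 27w)(−6v + 5w + 4u)    [distributive law]
= (−4uv + 16v + 36vw − 3u² + 15u + 23uw − 11w + 36w² − 12)(−6v + 5w + 4u)    [combine like terms]
= 24uv² − 20uvw − 16u²v − 96v² + 80vw + 64uv − 216v²w + 180vw² + 144uvw + 18u²v − 15u²w − 12u³ − 90uv + 75uw + 60u² − 138uvw + 115uw² + 92u²w + 66vw − 55w² − 44uw − 216vw² + 180w³ + 144uw² + 72v − 60w − 48u    [distributive law]
= 24uv² − 14uvw + 2u²v − 96v² + 146vw − 26uv − 216v²w − 36vw² + 77u²w − 12u³ + 31uw + 60u² + 259uw² − 55w² + 180w³ + 72v − 60w − 48u    [combine like terms]

24uv² − 14uvw + 2u²v − 96v² + 146vw − 26uv − 216v²w − 36vw² + 77u²w − 12u³ + 31uw + 60u² + 259uw² − 55w² + 180w³ + 72v − 60w − 48u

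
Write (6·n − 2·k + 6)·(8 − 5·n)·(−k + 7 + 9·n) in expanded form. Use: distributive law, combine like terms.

−92·k·n + 558·n − 48·n² + 120·k·n² − 270·n³ + 16·k² − 160·k − 10·k²·n + 336

(6·n − 2·k + 6)·(8 − 5·n)·(−k + 7 + 9·n)
= (48·n − 30·n² − 16·k + 10·k·n + 48 − 30·n)·(−k + 7 + 9·n)    [distributive law]
= (18·n − 30·n² − 16·k + 10·k·n + 48)·(−k + 7 + 9·n)    [combine like terms]
= −18·k·n + 126·n + 162·n² + 30·k·n² − 210·n² − 270·n³ + 16·k² − 112·k − 144·k·n − 10·k²·n + 70·k·n + 90·k·n² − 48·k + 336 + 432·n    [distributive law]
= −92·k·n + 558·n − 48·n² + 120·k·n² − 270·n³ + 16·k² − 160·k − 10·k²·n + 336    [combine like terms]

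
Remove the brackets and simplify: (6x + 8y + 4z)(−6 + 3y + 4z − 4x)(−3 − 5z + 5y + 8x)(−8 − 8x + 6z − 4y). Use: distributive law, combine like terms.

(6x + 8y + 4z)(−6 + 3y + 4z − 4x)(−3 − 5z + 5y + 8x)(−8 − 8x + 6z − 4y)
= (−36x + 18xy + 24xz − 24x^2 − 48y + 24y^2 + 32yz − 32xy − 24z + 12yz + 16z^2 − 16xz)(−3 − 5z + 5y + 8x)(−8 − 8x + 6z − 4y)    [distributive law]
= (−36x − 14xy + 8xz − 24x^2 − 48y + 24y^2 + 44yz − 24z + 16z^2)(−3 − 5z + 5y + 8x)(−8 − 8x + 6z − 4y)    [combine like terms]
= (108x + 180xz − 180xy − 288x^2 + 42xy + 70xyz − 70xy^2 − 112x^2y − 24xz − 40xz^2 + 40xyz + 64x^2z + 72x^2 + 120x^2z − 120x^2y − 192x^3 + 144y + 240yz − 240y^2 − 384xy − 72y^2 − 120y^2z + 120y^3 + 192xy^2 − 132yz − 220yz^2 + 220y^2z + 352xyz + 72z + 120z^2 − 120yz − 192xz − 48z^2 − 80z^3 + 80yz^2 + 128xz^2)(−8 − 8x + 6z − 4y)    [distributive law]
= (108x − 36xz − 522xy − 216x^2 + 462xyz + 122xy^2 − 232x^2y + 88xz^2 + 184x^2z − 192x^3 + 144y − 12yz − 312y^2 + 100y^2z + 120y^3 − 140yz^2 + 72z + 72z^2 − 80z^3)(−8 − 8x + 6z − 4y)    [combine like terms]
= −864x − 864x^2 + 648xz − 432xy + 288xz + 288x^2z − 216xz^2 + 144xyz + 4176xy + 4176x^2y − 3132xyz + 2088xy^2 + 1728x^2 + 1728x^3 − 1296x^2z + 864x^2y − 3696xyz − 3696x^2yz + 2772xyz^2 − 1848xy^2z − 976xy^2 − 976x^2y^2 + 732xy^2z − 488xy^3 + 1856x^2y + 1856x^3y − 1392x^2yz + 928x^2y^2 − 704xz^2 − 704x^2z^2 + 528xz^3 − 352xyz^2 − 1472x^2z − 1472x^3z + 1104x^2z^2 − 736x^2yz + 1536x^3 + 1536x^4 − 1152x^3z + 768x^3y − 1152y − 1152xy + 864yz − 576y^2 + 96yz + 96xyz − 72yz^2 + 48y^2z + 2496y^2 + 2496xy^2 − 1872y^2z + 1248y^3 − 800y^2z − 800xy^2z + 600y^2z^2 − 400y^3z − 960y^3 − 960xy^3 + 720y^3z − 480y^4 + 1120yz^2 + 1120xyz^2 − 840yz^3 + 560y^2z^2 − 576z − 576xz + 432z^2 − 288yz − 576z^2 − 576xz^2 + 432z^3 − 288yz^2 + 640z^3 + 640xz^3 − 480z^4 + 320yz^3    [distributive law]
= −864x + 864x^2 + 360xz + 2592xy − 2480x^2z − 1496xz^2 − 6588xyz + 6896x^2y + 3608xy^2 + 3264x^3 − 5824x^2yz + 3540xyz^2 − 1916xy^2z − 48x^2y^2 − 1448xy^3 + 2624x^3y + 400x^2z^2 + 1168xz^3 − 2624x^3z + 1536x^4 − 1152y + 672yz + 1920y^2 + 760yz^2 − 2624y^2z + 288y^3 + 1160y^2z^2 + 320y^3z − 480y^4 − 520yz^3 − 576z − 144z^2 + 1072z^3 − 480z^4    [combine like terms]

−864x + 864x^2 + 360xz + 2592xy − 2480x^2z − 1496xz^2 − 6588xyz + 6896x^2y + 3608xy^2 + 3264x^3 − 5824x^2yz + 3540xyz^2 − 1916xy^2z − 48x^2y^2 − 1448xy^3 + 2624x^3y + 400x^2z^2 + 1168xz^3 − 2624x^3z + 1536x^4 − 1152y + 672yz + 1920y^2 + 760yz^2 − 2624y^2z + 288y^3 + 1160y^2z^2 + 320y^3z − 480y^4 − 520yz^3 − 576z − 144z^2 + 1072z^3 − 480z^4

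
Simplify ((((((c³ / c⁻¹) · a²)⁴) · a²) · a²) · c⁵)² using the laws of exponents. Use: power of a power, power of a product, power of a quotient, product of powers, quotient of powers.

((((((c³ / c⁻¹) · a²)⁴) · a²) · a²) · c⁵)²
= ((((((c³ / c⁻¹) · a²)⁴) · a²) · a²)²) · ((c⁵)²)    [power of a product]
= ((((((c³ / c⁻¹) · a²)⁴) · a²)²) · ((a²)²)) · ((c⁵)²)    [power of a product]
= ((((((c³ / c⁻¹) · a²)⁴)²) · ((a²)²)) · ((a²)²)) · ((c⁵)²)    [power of a product]
= (((((c³ / c⁻¹) · a²)⁸) · ((a²)²)) · ((a²)²)) · ((c⁵)²)    [power of a power]
= (((((c³ / c⁻¹)⁸) · ((a²)⁸)) · ((a²)²)) · ((a²)²)) · ((c⁵)²)    [power of a product]
= ((((((c³)⁸) / ((c⁻¹)⁸)) · ((a²)⁸)) · ((a²)²)) · ((a²)²)) · ((c⁵)²)    [power of a quotient]
= ((((c²⁴ / ((c⁻¹)⁸)) · ((a²)⁸)) · ((a²)²)) · ((a²)²)) · ((c⁵)²)    [power of a power]
= ((((c²⁴ / c⁻⁸) · ((a²)⁸)) · ((a²)²)) · ((a²)²)) · ((c⁵)²)    [power of a power]
= (((c³² · ((a²)⁸)) · ((a²)²)) · ((a²)²)) · ((c⁵)²)    [quotient of powers]
= (((c³² · a¹⁶) · ((a²)²)) · ((a²)²)) · ((c⁵)²)    [power of a power]
= (((c³² · a¹⁶) · a⁴) · ((a²)²)) · ((c⁵)²)    [power of a power]
= (((c³² · a¹⁶) · a⁴) · a⁴) · ((c⁵)²)    [power of a power]
= (((c³² · a¹⁶) · a⁴) · a⁴) · c¹⁰    [power of a power]
= a²⁴·c⁴²    [product of powers]

a²⁴·c⁴²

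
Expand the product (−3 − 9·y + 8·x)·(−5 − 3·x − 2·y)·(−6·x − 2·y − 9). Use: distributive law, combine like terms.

189·x − 489·y − 135 + 402·x^2 − 343·x·y − 264·y^2 − 18·x^2·y − 130·x·y^2 − 36·y^3 + 144·x^3

(−3 − 9·y + 8·x)·(−5 − 3·x − 2·y)·(−6·x − 2·y − 9)
= (15 + 9·x + 6·y + 45·y + 27·x·y + 18·y^2 − 40·x − 24·x^2 − 16·x·y)·(−6·x − 2·y − 9)    [distributive law]
= (15 − 31·x + 51·y + 11·x·y + 18·y^2 − 24·x^2)·(−6·x − 2·y − 9)    [combine like terms]
= −90·x − 30·y − 135 + 186·x^2 + 62·x·y + 279·x − 306·x·y − 102·y^2 − 459·y − 66·x^2·y − 22·x·y^2 − 99·x·y − 108·x·y^2 − 36·y^3 − 162·y^2 + 144·x^3 + 48·x^2·y + 216·x^2    [distributive law]
= 189·x − 489·y − 135 + 402·x^2 − 343·x·y − 264·y^2 − 18·x^2·y − 130·x·y^2 − 36·y^3 + 144·x^3    [combine like terms]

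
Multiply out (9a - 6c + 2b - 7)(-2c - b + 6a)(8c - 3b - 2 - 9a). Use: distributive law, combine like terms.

-540ac² + 168abc - 354ac + 918a²c + 9ab² + 57ab - 189a²b + 270a² - 486a³ + 96c³ - 20bc² + 88c² - 22b²c + 10bc + 6b³ - 17b² - 28c - 14b + 84a

(9a - 6c + 2b - 7)(-2c - b + 6a)(8c - 3b - 2 - 9a)
= (-18ac - 9ab + 54a² + 12c² + 6bc - 36ac - 4bc - 2b² + 12ab + 14c + 7b - 42a)(8c - 3b - 2 - 9a)    [distributive law]
= (-54ac + 3ab + 54a² + 12c² + 2bc - 2b² + 14c + 7b - 42a)(8c - 3b - 2 - 9a)    [combine like terms]
= -432ac² + 162abc + 108ac + 486a²c + 24abc - 9ab² - 6ab - 27a²b + 432a²c - 162a²b - 108a² - 486a³ + 96c³ - 36bc² - 24c² - 108ac² + 16bc² - 6b²c - 4bc - 18abc - 16b²c + 6b³ + 4b² + 18ab² + 112c² - 42bc - 28c - 126ac + 56bc - 21b² - 14b - 63ab - 336ac + 126ab + 84a + 378a²    [distributive law]
= -540ac² + 168abc - 354ac + 918a²c + 9ab² + 57ab - 189a²b + 270a² - 486a³ + 96c³ - 20bc² + 88c² - 22b²c + 10bc + 6b³ - 17b² - 28c - 14b + 84a    [combine like terms]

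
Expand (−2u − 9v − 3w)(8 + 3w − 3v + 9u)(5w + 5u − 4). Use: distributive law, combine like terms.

(−2u − 9v − 3w)(8 + 3w − 3v + 9u)(5w + 5u − 4)
= (−16u − 6uw + 6uv − 18u^2 − 72v − 27vw + 27v^2 − 81uv − 24w − 9w^2 + 9vw − 27uw)(5w + 5u − 4)    [distributive law]
= (−16u − 33uw − 75uv − 18u^2 − 72v − 18vw + 27v^2 − 24w − 9w^2)(5w + 5u − 4)    [combine like terms]
= −80uw − 80u^2 + 64u − 165uw^2 − 165u^2w + 132uw − 375uvw − 375u^2v + 300uv − 90u^2w − 90u^3 + 72u^2 − 360vw − 360uv + 288v − 90vw^2 − 90uvw + 72vw + 135v^2w + 135uv^2 − 108v^2 − 120w^2 − 120uw + 96w − 45w^3 − 45uw^2 + 36w^2    [distributive law]
= −68uw − 8u^2 + 64u − 210uw^2 − 255u^2w − 465uvw − 375u^2v − 60uv − 90u^3 − 288vw + 288v − 90vw^2 + 135v^2w + 135uv^2 − 108v^2 − 84w^2 + 96w − 45w^3    [combine like terms]

−68uw − 8u^2 + 64u − 210uw^2 − 255u^2w − 465uvw − 375u^2v − 60uv − 90u^3 − 288vw + 288v − 90vw^2 + 135v^2w + 135uv^2 − 108v^2 − 84w^2 + 96w − 45w^3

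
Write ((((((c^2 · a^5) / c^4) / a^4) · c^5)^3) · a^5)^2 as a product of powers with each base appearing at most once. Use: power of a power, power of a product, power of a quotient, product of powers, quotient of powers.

a^16·c^18

((((((c^2 · a^5) / c^4) / a^4) · c^5)^3) · a^5)^2
= ((((((c^2 · a^5) / c^4) / a^4) · c^5)^3)^2) · ((a^5)^2)    [power of a product]
= (((((c^2 · a^5) / c^4) / a^4) · c^5)^6) · ((a^5)^2)    [power of a power]
= (((((c^2 · a^5) / c^4) / a^4)^6) · ((c^5)^6)) · ((a^5)^2)    [power of a product]
= (((((c^2 · a^5) / c^4)^6) / ((a^4)^6)) · ((c^5)^6)) · ((a^5)^2)    [power of a quotient]
= (((((c^2 · a^5)^6) / ((c^4)^6)) / ((a^4)^6)) · ((c^5)^6)) · ((a^5)^2)    [power of a quotient]
= ((((((c^2)^6) · ((a^5)^6)) / ((c^4)^6)) / ((a^4)^6)) · ((c^5)^6)) · ((a^5)^2)    [power of a product]
= ((((c^12 · ((a^5)^6)) / ((c^4)^6)) / ((a^4)^6)) · ((c^5)^6)) · ((a^5)^2)    [power of a power]
= ((((c^12 · a^30) / ((c^4)^6)) / ((a^4)^6)) · ((c^5)^6)) · ((a^5)^2)    [power of a power]
= ((((c^12 · a^30) / c^24) / ((a^4)^6)) · ((c^5)^6)) · ((a^5)^2)    [power of a power]
= ((((c^12 · a^30) / c^24) / a^24) · ((c^5)^6)) · ((a^5)^2)    [power of a power]
= ((((c^12 · a^30) / c^24) / a^24) · c^30) · ((a^5)^2)    [power of a power]
= ((((c^12 · a^30) / c^24) / a^24) · c^30) · a^10    [power of a power]
= a^16·c^18    [quotient of powers; product of powers]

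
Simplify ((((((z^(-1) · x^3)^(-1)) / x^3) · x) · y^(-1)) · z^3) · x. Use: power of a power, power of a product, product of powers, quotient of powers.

((((((z^(-1) · x^3)^(-1)) / x^3) · x) · y^(-1)) · z^3) · x
= (((((((z^(-1))^(-1)) · ((x^3)^(-1))) / x^3) · x) · y^(-1)) · z^3) · x    [power of a product]
= (((((z · ((x^3)^(-1))) / x^3) · x) · y^(-1)) · z^3) · x    [power of a power]
= (((((z · x^(-3)) / x^3) · x) · y^(-1)) · z^3) · x    [power of a power]
= x^(-4)y^(-1)z^4    [quotient of powers; product of powers]

x^(-4)y^(-1)z^4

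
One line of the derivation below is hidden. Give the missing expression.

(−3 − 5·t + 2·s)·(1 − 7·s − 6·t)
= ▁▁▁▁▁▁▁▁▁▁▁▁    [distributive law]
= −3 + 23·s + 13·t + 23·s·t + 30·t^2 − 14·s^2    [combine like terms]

After distributive law, the bracketed line is:

−3 + 21·s + 18·t − 5·t + 35·s·t + 30·t^2 + 2·s − 14·s^2 − 12·s·t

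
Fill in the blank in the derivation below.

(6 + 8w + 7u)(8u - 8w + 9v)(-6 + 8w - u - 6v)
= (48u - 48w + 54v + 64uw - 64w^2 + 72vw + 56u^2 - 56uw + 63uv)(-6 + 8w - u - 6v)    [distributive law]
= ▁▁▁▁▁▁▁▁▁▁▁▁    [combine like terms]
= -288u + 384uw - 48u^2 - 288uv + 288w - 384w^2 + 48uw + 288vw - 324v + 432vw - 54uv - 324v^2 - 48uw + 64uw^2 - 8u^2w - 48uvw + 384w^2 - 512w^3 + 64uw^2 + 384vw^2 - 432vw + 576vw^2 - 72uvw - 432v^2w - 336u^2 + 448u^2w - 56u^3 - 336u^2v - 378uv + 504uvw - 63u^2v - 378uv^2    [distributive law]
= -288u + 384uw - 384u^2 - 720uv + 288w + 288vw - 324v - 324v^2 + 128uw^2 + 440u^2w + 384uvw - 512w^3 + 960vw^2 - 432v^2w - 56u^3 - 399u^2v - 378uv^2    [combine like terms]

Applying combine like terms to the line above:

(48u - 48w + 54v + 8uw - 64w^2 + 72vw + 56u^2 + 63uv)(-6 + 8w - u - 6v)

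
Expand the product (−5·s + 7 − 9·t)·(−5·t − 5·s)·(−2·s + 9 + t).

−115·s^2·t + 665·s·t − 20·s·t^2 − 50·s^3 + 295·s^2 − 315·t + 370·t^2 − 315·s + 45·t^3

(−5·s + 7 − 9·t)·(−5·t − 5·s)·(−2·s + 9 + t)
= (25·s·t + 25·s^2 − 35·t − 35·s + 45·t^2 + 45·s·t)·(−2·s + 9 + t)    [distributive law]
= (70·s·t + 25·s^2 − 35·t − 35·s + 45·t^2)·(−2·s + 9 + t)    [combine like terms]
= −140·s^2·t + 630·s·t + 70·s·t^2 − 50·s^3 + 225·s^2 + 25·s^2·t + 70·s·t − 315·t − 35·t^2 + 70·s^2 − 315·s − 35·s·t − 90·s·t^2 + 405·t^2 + 45·t^3    [distributive law]
= −115·s^2·t + 665·s·t − 20·s·t^2 − 50·s^3 + 295·s^2 − 315·t + 370·t^2 − 315·s + 45·t^3    [combine like terms]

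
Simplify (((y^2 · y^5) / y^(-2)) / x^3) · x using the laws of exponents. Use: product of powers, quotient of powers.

(((y^2 · y^5) / y^(-2)) / x^3) · x
= ((y^7 / y^(-2)) / x^3) · x    [product of powers]
= (y^9 / x^3) · x    [quotient of powers]
= x^(-2)·y^9    [quotient of powers]

x^(-2)·y^9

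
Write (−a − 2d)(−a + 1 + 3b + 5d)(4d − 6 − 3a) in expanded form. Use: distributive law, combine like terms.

(−a − 2d)(−a + 1 + 3b + 5d)(4d − 6 − 3a)
= (a^2 − a − 3ab − 5ad + 2ad − 2d − 6bd − 10d^2)(4d − 6 − 3a)    [distributive law]
= (a^2 − a − 3ab − 3ad − 2d − 6bd − 10d^2)(4d − 6 − 3a)    [combine like terms]
= 4a^2d − 6a^2 − 3a^3 − 4ad + 6a + 3a^2 − 12abd + 18ab + 9a^2b − 12ad^2 + 18ad + 9a^2d − 8d^2 + 12d + 6ad − 24bd^2 + 36bd + 18abd − 40d^3 + 60d^2 + 30ad^2    [distributive law]
= 13a^2d − 3a^2 − 3a^3 + 20ad + 6a + 6abd + 18ab + 9a^2b + 18ad^2 + 52d^2 + 12d − 24bd^2 + 36bd − 40d^3    [combine like terms]

13a^2d − 3a^2 − 3a^3 + 20ad + 6a + 6abd + 18ab + 9a^2b + 18ad^2 + 52d^2 + 12d − 24bd^2 + 36bd − 40d^3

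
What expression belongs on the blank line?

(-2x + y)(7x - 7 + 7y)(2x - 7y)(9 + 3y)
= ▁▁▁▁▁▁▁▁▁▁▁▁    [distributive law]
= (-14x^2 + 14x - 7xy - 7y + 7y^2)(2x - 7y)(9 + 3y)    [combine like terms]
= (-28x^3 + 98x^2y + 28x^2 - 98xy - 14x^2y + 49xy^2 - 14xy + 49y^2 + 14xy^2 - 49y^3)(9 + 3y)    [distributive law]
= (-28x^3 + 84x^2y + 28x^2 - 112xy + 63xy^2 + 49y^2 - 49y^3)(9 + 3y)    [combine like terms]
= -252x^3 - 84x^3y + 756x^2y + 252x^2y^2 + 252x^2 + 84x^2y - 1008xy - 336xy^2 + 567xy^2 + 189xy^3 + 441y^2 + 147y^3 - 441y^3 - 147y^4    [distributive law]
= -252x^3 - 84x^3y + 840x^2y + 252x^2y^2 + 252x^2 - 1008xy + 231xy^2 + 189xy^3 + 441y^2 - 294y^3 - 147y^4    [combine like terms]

By distributive law:

(-14x^2 + 14x - 14xy + 7xy - 7y + 7y^2)(2x - 7y)(9 + 3y)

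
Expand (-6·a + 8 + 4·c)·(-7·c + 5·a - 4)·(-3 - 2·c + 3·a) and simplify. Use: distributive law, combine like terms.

(-6·a + 8 + 4·c)·(-7·c + 5·a - 4)·(-3 - 2·c + 3·a)
= (42·a·c - 30·a^2 + 24·a - 56·c + 40·a - 32 - 28·c^2 + 20·a·c - 16·c)·(-3 - 2·c + 3·a)    [distributive law]
= (62·a·c - 30·a^2 + 64·a - 72·c - 32 - 28·c^2)·(-3 - 2·c + 3·a)    [combine like terms]
= -186·a·c - 124·a·c^2 + 186·a^2·c + 90·a^2 + 60·a^2·c - 90·a^3 - 192·a - 128·a·c + 192·a^2 + 216·c + 144·c^2 - 216·a·c + 96 + 64·c - 96·a + 84·c^2 + 56·c^3 - 84·a·c^2    [distributive law]
= -530·a·c - 208·a·c^2 + 246·a^2·c + 282·a^2 - 90·a^3 - 288·a + 280·c + 228·c^2 + 96 + 56·c^3    [combine like terms]

-530·a·c - 208·a·c^2 + 246·a^2·c + 282·a^2 - 90·a^3 - 288·a + 280·c + 228·c^2 + 96 + 56·c^3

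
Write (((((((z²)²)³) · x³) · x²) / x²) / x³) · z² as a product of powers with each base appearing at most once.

(((((((z²)²)³) · x³) · x²) / x²) / x³) · z²
= ((((((z²)⁶) · x³) · x²) / x²) / x³) · z²    [power of a power]
= ((((z¹² · x³) · x²) / x²) / x³) · z²    [power of a power]
= z¹⁴    [quotient of powers; product of powers]

z¹⁴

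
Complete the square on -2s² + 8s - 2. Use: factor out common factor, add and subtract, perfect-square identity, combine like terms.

-2s² + 8s - 2
= -2(s² - 4s) - 2    [factor out -2 from the s-terms]
= -2(s² - 4s + 4 - 4) - 2    [add and subtract 4 inside the bracket]
= -2(s - 2)² + 8 - 2    [perfect-square identity]
= -2(s - 2)² + 6    [combine constants]

-2(s - 2)² + 6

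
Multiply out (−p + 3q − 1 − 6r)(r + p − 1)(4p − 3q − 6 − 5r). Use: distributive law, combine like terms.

(−p + 3q − 1 − 6r)(r + p − 1)(4p − 3q − 6 − 5r)
= (−pr − p² + p + 3qr + 3pq − 3q − r − p + 1 − 6r² − 6pr + 6r)(4p − 3q − 6 − 5r)    [distributive law]
= (−7pr − p² + 3qr + 3pq − 3q + 5r + 1 − 6r²)(4p − 3q − 6 − 5r)    [combine like terms]
= −28p²r + 21pqr + 42pr + 35pr² − 4p³ + 3p²q + 6p² + 5p²r + 12pqr − 9q²r − 18qr − 15qr² + 12p²q − 9pq² − 18pq − 15pqr − 12pq + 9q² + 18q + 15qr + 20pr − 15qr − 30r − 25r² + 4p − 3q − 6 − 5r − 24pr² + 18qr² + 36r² + 30r³    [distributive law]
= −23p²r + 18pqr + 62pr + 11pr² − 4p³ + 15p²q + 6p² − 9q²r − 18qr + 3qr² − 9pq² − 30pq + 9q² + 15q − 35r + 11r² + 4p − 6 + 30r³    [combine like terms]

−23p²r + 18pqr + 62pr + 11pr² − 4p³ + 15p²q + 6p² − 9q²r − 18qr + 3qr² − 9pq² − 30pq + 9q² + 15q − 35r + 11r² + 4p − 6 + 30r³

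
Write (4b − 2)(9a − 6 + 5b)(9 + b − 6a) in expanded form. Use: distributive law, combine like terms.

510ab − 84ab^2 − 216a^2b − 294b + 146b^2 + 20b^3 − 234a + 108a^2 + 108

(4b − 2)(9a − 6 + 5b)(9 + b − 6a)
= (36ab − 24b + 20b^2 − 18a + 12 − 10b)(9 + b − 6a)    [distributive law]
= (36ab − 34b + 20b^2 − 18a + 12)(9 + b − 6a)    [combine like terms]
= 324ab + 36ab^2 − 216a^2b − 306b − 34b^2 + 204ab + 180b^2 + 20b^3 − 120ab^2 − 162a − 18ab + 108a^2 + 108 + 12b − 72a    [distributive law]
= 510ab − 84ab^2 − 216a^2b − 294b + 146b^2 + 20b^3 − 234a + 108a^2 + 108    [combine like terms]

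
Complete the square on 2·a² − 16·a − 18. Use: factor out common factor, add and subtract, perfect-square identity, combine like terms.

2(a − 4)² − 50

2·a² − 16·a − 18
= 2(a² − 8·a) − 18    [factor out 2 from the a-terms]
= 2(a² − 8·a + 16 − 16) − 18    [add and subtract 16 inside the bracket]
= 2(a − 4)² − 32 − 18    [perfect-square identity]
= 2(a − 4)² − 50    [combine constants]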